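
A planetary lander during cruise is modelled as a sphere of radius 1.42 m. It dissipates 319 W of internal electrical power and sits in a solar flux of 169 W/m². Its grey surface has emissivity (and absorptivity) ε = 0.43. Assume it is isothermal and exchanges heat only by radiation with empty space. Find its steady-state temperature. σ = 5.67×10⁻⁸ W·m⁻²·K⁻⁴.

At steady state, absorbed solar power + internal power = radiated power.
Absorbed: α·S·A_cross = 0.43·169·6.335 = 460.3 W (cross-section πr²).
Total input = 460.3 + 319 = 779.3 W.
Radiated: εσ·A_surf·T⁴ with A_surf = 4πr² = 25.34 m².
T⁴ = 779.3/(0.43·5.67×10⁻⁸·25.34) = 1.262×10⁹ K⁴.

T ≈ 188 K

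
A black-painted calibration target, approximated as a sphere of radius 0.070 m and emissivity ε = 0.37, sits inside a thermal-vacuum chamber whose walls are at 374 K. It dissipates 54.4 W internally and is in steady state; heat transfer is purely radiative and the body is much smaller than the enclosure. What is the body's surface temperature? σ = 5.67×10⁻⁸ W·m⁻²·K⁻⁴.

T ≈ 498 K

For a small grey body in a large enclosure, net radiated power = εσA(T⁴ − T_w⁴).
Steady state: P = εσA(T⁴ − T_w⁴) with A = 4πr² = 0.06158 m².
T⁴ = P/(εσA) + T_w⁴ = 54.4/(0.37·5.67×10⁻⁸·0.06158) + (374)⁴
    = 4.211×10¹⁰ + 1.957×10¹⁰ = 6.168×10¹⁰ K⁴.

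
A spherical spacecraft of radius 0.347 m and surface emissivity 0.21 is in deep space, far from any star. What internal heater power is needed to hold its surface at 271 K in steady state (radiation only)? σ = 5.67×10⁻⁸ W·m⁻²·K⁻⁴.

P ≈ 97.2 W

P = εσ·4πr²·T⁴.
4πr² = 1.513 m²; T⁴ = 5.394×10⁹ K⁴.
P = 0.21·5.67×10⁻⁸·1.513·5.394×10⁹.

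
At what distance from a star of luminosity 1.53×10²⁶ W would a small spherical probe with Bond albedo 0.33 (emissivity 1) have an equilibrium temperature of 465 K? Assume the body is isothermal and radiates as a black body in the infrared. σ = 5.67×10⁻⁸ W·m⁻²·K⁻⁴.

For an isothermal black-emitting sphere, (1−a)S·πr² = σ·4πr²·T⁴ ⇒ S = 4σT⁴/(1−a).
S = 4·5.67×10⁻⁸·(465)⁴/0.670 = 15830 W/m².
Flux falls as S = L/(4πd²), so d = √(L/(4πS)) = √(1.53×10²⁶/(4π·15830)).

d ≈ 2.77×10¹⁰ m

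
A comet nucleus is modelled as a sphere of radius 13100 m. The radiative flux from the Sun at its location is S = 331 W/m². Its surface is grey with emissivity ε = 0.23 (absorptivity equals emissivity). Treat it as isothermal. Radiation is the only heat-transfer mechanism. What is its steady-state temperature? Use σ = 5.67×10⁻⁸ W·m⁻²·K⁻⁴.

T ≈ 195 K

At equilibrium, absorbed power = emitted power.
Absorbing cross-section = πr² = 5.391×10⁸ m²; emitting surface = 4πr² = 2.157×10⁹ m² (ratio 4).
εS·A_cross = εσ·A_surf·T⁴  ⇒  T⁴ = S/(4σ)   (ε cancels).
T⁴ = 331/(4·5.67×10⁻⁸) = 1.459×10⁹ K⁴.
T = (1.459×10⁹)^(1/4).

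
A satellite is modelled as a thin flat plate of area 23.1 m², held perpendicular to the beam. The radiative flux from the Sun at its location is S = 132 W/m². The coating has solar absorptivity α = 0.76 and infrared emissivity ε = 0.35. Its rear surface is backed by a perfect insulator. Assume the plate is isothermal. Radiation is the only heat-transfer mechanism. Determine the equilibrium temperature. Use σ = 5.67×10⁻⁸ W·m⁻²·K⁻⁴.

At equilibrium, absorbed power = emitted power.
Absorbing cross-section = A = 23.10 m²; emitting surface = A = 23.10 m² (ratio 1).
αS·A_cross = εσ·A_surf·T⁴  ⇒  T⁴ = αS/(ε·1σ).
T⁴ = 0.760·132/(0.35·1·5.67×10⁻⁸) = 5.055×10⁹ K⁴.
T = (5.055×10⁹)^(1/4).

T ≈ 267 K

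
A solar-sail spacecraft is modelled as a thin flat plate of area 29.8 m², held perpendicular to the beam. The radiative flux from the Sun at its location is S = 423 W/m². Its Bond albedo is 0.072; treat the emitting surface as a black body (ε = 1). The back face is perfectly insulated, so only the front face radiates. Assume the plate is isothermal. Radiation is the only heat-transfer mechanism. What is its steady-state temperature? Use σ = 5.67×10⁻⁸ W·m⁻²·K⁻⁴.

At equilibrium, absorbed power = emitted power.
Absorbing cross-section = A = 29.80 m²; emitting surface = A = 29.80 m² (ratio 1).
(1−a)S·A_cross = εσ·A_surf·T⁴  ⇒  T⁴ = (1−a)S/(1σ).
T⁴ = 0.928·423/(1·5.67×10⁻⁸) = 6.923×10⁹ K⁴.
T = (6.923×10⁹)^(1/4).

T ≈ 288 K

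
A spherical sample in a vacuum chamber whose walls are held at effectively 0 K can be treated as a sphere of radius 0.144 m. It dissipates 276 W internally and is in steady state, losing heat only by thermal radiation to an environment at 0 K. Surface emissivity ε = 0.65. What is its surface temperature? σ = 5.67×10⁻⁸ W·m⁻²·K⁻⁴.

Steady state: internal power = radiated power, P = εσA T⁴.
Radiating area A = 4πr² = 0.2606 m².
T⁴ = P/(εσA) = 276/(0.65·5.67×10⁻⁸·0.2606) = 2.874×10¹⁰ K⁴.
T = (2.874×10¹⁰)^(1/4).

T ≈ 412 K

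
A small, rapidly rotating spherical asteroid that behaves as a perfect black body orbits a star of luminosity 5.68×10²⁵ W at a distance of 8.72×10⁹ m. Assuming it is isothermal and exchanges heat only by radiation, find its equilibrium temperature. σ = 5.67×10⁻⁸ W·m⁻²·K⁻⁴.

First find the stellar flux at distance d: S = L/(4πd²) = 5.68×10²⁵/(4π·(8.72×10⁹)²) = 59440 W/m².
For an isothermal sphere, absorbed (1−a)S·πr² = emitted σ·4πr²·T⁴, so T⁴ = (1−a)S/(4σ).
T⁴ = 1.00·59440/(4·5.67×10⁻⁸) = 2.621×10¹¹ K⁴.

T ≈ 716 K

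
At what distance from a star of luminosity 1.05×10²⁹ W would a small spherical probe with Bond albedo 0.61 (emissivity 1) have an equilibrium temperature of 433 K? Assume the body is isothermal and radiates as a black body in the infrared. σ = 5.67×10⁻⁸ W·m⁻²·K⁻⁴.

d ≈ 6.39×10¹¹ m

For an isothermal black-emitting sphere, (1−a)S·πr² = σ·4πr²·T⁴ ⇒ S = 4σT⁴/(1−a).
S = 4·5.67×10⁻⁸·(433)⁴/0.390 = 20440 W/m².
Flux falls as S = L/(4πd²), so d = √(L/(4πS)) = √(1.05×10²⁹/(4π·20440)).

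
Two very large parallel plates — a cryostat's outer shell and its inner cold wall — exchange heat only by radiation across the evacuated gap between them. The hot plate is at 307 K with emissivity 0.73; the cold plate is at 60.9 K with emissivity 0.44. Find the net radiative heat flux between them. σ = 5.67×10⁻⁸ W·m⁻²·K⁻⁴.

q ≈ 190 W/m²

For two infinite grey parallel plates, q = σ(T₁⁴ − T₂⁴)/(1/ε₁ + 1/ε₂ − 1).
T₁⁴ − T₂⁴ = 8.883×10⁹ − 1.376×10⁷ = 8.869×10⁹ K⁴.
1/ε₁ + 1/ε₂ − 1 = 1.370 + 2.273 − 1 = 2.643.
q = 5.67×10⁻⁸ × 8.869×10⁹ / 2.643.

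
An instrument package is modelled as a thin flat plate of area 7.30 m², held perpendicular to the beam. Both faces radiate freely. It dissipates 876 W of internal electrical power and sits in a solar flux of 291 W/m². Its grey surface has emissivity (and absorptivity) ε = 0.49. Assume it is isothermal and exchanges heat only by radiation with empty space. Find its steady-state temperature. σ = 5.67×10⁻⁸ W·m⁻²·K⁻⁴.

At steady state, absorbed solar power + internal power = radiated power.
Absorbed: α·S·A_cross = 0.49·291·7.300 = 1041 W (cross-section A).
Total input = 1041 + 876 = 1917 W.
Radiated: εσ·A_surf·T⁴ with A_surf = 2A = 14.60 m².
T⁴ = 1917/(0.49·5.67×10⁻⁸·14.60) = 4.726×10⁹ K⁴.

T ≈ 262 K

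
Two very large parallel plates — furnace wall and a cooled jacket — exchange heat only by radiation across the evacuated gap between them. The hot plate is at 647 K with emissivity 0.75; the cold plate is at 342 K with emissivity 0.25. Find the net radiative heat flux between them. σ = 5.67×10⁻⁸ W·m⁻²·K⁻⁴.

For two infinite grey parallel plates, q = σ(T₁⁴ − T₂⁴)/(1/ε₁ + 1/ε₂ − 1).
T₁⁴ − T₂⁴ = 1.752×10¹¹ − 1.368×10¹⁰ = 1.616×10¹¹ K⁴.
1/ε₁ + 1/ε₂ − 1 = 1.333 + 4.000 − 1 = 4.333.
q = 5.67×10⁻⁸ × 1.616×10¹¹ / 4.333.

q ≈ 2110 W/m²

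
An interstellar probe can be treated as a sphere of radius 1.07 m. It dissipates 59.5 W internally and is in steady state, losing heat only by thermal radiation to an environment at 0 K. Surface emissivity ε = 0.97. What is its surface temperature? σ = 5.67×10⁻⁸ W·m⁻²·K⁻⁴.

T ≈ 93.1 K

Steady state: internal power = radiated power, P = εσA T⁴.
Radiating area A = 4πr² = 14.39 m².
T⁴ = P/(εσA) = 59.5/(0.97·5.67×10⁻⁸·14.39) = 7.519×10⁷ K⁴.
T = (7.519×10⁷)^(1/4).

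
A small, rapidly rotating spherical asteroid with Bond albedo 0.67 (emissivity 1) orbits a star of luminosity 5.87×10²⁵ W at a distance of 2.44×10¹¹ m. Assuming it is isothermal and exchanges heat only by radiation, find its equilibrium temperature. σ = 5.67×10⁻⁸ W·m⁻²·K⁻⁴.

T ≈ 103 K

First find the stellar flux at distance d: S = L/(4πd²) = 5.87×10²⁵/(4π·(2.44×10¹¹)²) = 78.46 W/m².
For an isothermal sphere, absorbed (1−a)S·πr² = emitted σ·4πr²·T⁴, so T⁴ = (1−a)S/(4σ).
T⁴ = 0.330·78.46/(4·5.67×10⁻⁸) = 1.142×10⁸ K⁴.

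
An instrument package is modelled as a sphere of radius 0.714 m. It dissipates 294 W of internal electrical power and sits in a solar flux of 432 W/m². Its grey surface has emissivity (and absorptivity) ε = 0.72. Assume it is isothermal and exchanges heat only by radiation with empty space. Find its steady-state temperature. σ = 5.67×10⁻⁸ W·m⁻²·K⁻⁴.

T ≈ 235 K

At steady state, absorbed solar power + internal power = radiated power.
Absorbed: α·S·A_cross = 0.72·432·1.602 = 498.2 W (cross-section πr²).
Total input = 498.2 + 294 = 792.2 W.
Radiated: εσ·A_surf·T⁴ with A_surf = 4πr² = 6.406 m².
T⁴ = 792.2/(0.72·5.67×10⁻⁸·6.406) = 3.029×10⁹ K⁴.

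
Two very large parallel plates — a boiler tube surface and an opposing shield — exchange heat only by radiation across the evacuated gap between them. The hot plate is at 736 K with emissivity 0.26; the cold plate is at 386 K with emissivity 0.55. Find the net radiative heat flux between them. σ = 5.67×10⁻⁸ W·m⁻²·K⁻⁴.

q ≈ 3300 W/m²

For two infinite grey parallel plates, q = σ(T₁⁴ − T₂⁴)/(1/ε₁ + 1/ε₂ − 1).
T₁⁴ − T₂⁴ = 2.934×10¹¹ − 2.220×10¹⁰ = 2.712×10¹¹ K⁴.
1/ε₁ + 1/ε₂ − 1 = 3.846 + 1.818 − 1 = 4.664.
q = 5.67×10⁻⁸ × 2.712×10¹¹ / 4.664.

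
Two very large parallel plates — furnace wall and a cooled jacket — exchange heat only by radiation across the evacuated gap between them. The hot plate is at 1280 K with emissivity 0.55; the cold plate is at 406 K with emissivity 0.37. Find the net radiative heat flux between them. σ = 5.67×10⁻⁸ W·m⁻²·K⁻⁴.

For two infinite grey parallel plates, q = σ(T₁⁴ − T₂⁴)/(1/ε₁ + 1/ε₂ − 1).
T₁⁴ − T₂⁴ = 2.684×10¹² − 2.717×10¹⁰ = 2.657×10¹² K⁴.
1/ε₁ + 1/ε₂ − 1 = 1.818 + 2.703 − 1 = 3.521.
q = 5.67×10⁻⁸ × 2.657×10¹² / 3.521.

q ≈ 42800 W/m²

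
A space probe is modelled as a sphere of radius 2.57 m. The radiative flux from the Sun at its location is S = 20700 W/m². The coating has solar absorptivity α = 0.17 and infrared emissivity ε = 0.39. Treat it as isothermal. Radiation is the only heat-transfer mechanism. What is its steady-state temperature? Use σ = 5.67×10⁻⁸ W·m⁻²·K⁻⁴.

At equilibrium, absorbed power = emitted power.
Absorbing cross-section = πr² = 20.75 m²; emitting surface = 4πr² = 83.00 m² (ratio 4).
αS·A_cross = εσ·A_surf·T⁴  ⇒  T⁴ = αS/(ε·4σ).
T⁴ = 0.170·20700/(0.39·4·5.67×10⁻⁸) = 3.978×10¹⁰ K⁴.
T = (3.978×10¹⁰)^(1/4).

T ≈ 447 K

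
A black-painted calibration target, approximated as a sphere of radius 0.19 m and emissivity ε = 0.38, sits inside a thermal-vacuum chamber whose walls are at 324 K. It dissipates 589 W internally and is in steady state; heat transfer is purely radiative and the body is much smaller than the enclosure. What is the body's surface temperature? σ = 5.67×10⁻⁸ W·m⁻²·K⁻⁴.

For a small grey body in a large enclosure, net radiated power = εσA(T⁴ − T_w⁴).
Steady state: P = εσA(T⁴ − T_w⁴) with A = 4πr² = 0.4536 m².
T⁴ = P/(εσA) + T_w⁴ = 589/(0.38·5.67×10⁻⁸·0.4536) + (324)⁴
    = 6.026×10¹⁰ + 1.102×10¹⁰ = 7.128×10¹⁰ K⁴.

T ≈ 517 K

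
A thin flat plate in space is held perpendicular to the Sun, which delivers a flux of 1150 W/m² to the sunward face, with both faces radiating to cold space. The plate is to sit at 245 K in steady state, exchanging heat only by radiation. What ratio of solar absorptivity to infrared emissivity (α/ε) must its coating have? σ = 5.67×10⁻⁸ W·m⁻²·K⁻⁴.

Balance: αS·A = εσ·2A·T⁴ ⇒ α/ε = 2σT⁴/S.
α/ε = 2·5.67×10⁻⁸·(245)⁴/1150 = 2·5.67×10⁻⁸·3.603×10⁹/1150.

α/ε ≈ 0.355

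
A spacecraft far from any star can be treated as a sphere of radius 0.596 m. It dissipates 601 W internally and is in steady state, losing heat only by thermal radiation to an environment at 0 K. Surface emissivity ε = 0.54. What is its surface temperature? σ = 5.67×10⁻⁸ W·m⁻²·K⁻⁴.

T ≈ 258 K

Steady state: internal power = radiated power, P = εσA T⁴.
Radiating area A = 4πr² = 4.464 m².
T⁴ = P/(εσA) = 601/(0.54·5.67×10⁻⁸·4.464) = 4.397×10⁹ K⁴.
T = (4.397×10⁹)^(1/4).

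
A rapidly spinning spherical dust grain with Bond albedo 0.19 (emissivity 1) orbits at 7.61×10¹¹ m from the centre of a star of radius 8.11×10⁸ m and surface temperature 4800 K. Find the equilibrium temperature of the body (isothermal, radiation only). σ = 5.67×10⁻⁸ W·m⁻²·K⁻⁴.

The star's surface emits σT_*⁴; at distance d the flux is S = σT_*⁴(R_*/d)².
S = 5.67×10⁻⁸·(4800)⁴·(8.11×10⁸/7.61×10¹¹)² = 34.18 W/m².
For an isothermal sphere T⁴ = (1−a)S/(4σ) = 1.221×10⁸ K⁴.

T ≈ 105 K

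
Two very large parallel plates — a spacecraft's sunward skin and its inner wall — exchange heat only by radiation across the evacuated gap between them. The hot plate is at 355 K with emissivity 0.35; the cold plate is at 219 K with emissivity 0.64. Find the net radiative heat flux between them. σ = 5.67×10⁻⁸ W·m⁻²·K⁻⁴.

q ≈ 225 W/m²

For two infinite grey parallel plates, q = σ(T₁⁴ − T₂⁴)/(1/ε₁ + 1/ε₂ − 1).
T₁⁴ − T₂⁴ = 1.588×10¹⁰ − 2.300×10⁹ = 1.358×10¹⁰ K⁴.
1/ε₁ + 1/ε₂ − 1 = 2.857 + 1.562 − 1 = 3.420.
q = 5.67×10⁻⁸ × 1.358×10¹⁰ / 3.420.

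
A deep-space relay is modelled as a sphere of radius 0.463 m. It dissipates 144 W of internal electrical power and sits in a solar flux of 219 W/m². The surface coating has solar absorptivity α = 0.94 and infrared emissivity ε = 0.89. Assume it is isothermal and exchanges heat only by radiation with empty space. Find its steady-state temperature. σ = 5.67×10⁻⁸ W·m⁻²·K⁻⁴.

At steady state, absorbed solar power + internal power = radiated power.
Absorbed: α·S·A_cross = 0.94·219·0.6735 = 138.6 W (cross-section πr²).
Total input = 138.6 + 144 = 282.6 W.
Radiated: εσ·A_surf·T⁴ with A_surf = 4πr² = 2.694 m².
T⁴ = 282.6/(0.89·5.67×10⁻⁸·2.694) = 2.079×10⁹ K⁴.

T ≈ 214 K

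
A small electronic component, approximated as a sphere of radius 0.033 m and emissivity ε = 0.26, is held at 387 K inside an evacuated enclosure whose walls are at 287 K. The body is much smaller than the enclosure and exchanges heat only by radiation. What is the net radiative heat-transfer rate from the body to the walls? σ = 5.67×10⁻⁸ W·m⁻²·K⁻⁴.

For a small grey body in a large enclosure: P_net = εσA(T_body⁴ − T_wall⁴).
A = 4πr² = 0.01368 m²; T_body⁴ − T_wall⁴ = 2.243×10¹⁰ − 6.785×10⁹ = 1.565×10¹⁰ K⁴.
|P_net| = 0.26·5.67×10⁻⁸·0.01368·1.565×10¹⁰.

P_net ≈ 3.16 W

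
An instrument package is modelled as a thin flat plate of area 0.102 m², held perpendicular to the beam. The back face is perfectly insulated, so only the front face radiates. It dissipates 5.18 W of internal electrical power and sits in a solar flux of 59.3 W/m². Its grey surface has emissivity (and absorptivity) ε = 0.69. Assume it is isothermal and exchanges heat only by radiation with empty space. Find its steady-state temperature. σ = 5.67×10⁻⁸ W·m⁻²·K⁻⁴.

At steady state, absorbed solar power + internal power = radiated power.
Absorbed: α·S·A_cross = 0.69·59.3·0.1020 = 4.174 W (cross-section A).
Total input = 4.174 + 5.18 = 9.354 W.
Radiated: εσ·A_surf·T⁴ with A_surf = A = 0.1020 m².
T⁴ = 9.354/(0.69·5.67×10⁻⁸·0.1020) = 2.344×10⁹ K⁴.

T ≈ 220 K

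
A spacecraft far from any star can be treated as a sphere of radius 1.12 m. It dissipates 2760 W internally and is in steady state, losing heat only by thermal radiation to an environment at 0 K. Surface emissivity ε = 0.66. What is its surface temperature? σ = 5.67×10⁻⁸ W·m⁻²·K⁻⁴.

T ≈ 262 K

Steady state: internal power = radiated power, P = εσA T⁴.
Radiating area A = 4πr² = 15.76 m².
T⁴ = P/(εσA) = 2760/(0.66·5.67×10⁻⁸·15.76) = 4.679×10⁹ K⁴.
T = (4.679×10⁹)^(1/4).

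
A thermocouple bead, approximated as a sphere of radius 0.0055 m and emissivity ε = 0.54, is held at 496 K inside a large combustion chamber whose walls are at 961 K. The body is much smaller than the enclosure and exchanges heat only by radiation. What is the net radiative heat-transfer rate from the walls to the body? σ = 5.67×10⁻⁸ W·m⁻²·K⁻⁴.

For a small grey body in a large enclosure: P_net = εσA(T_body⁴ − T_wall⁴).
A = 4πr² = 3.801×10⁻⁴ m²; T_body⁴ − T_wall⁴ = 6.052×10¹⁰ − 8.529×10¹¹ = -7.924×10¹¹ K⁴.
|P_net| = 0.54·5.67×10⁻⁸·3.801×10⁻⁴·7.924×10¹¹.

P_net ≈ 9.22 W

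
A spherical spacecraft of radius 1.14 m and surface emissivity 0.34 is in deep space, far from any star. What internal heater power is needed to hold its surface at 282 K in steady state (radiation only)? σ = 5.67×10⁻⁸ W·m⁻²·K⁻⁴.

P = εσ·4πr²·T⁴.
4πr² = 16.33 m²; T⁴ = 6.324×10⁹ K⁴.
P = 0.34·5.67×10⁻⁸·16.33·6.324×10⁹.

P ≈ 1990 W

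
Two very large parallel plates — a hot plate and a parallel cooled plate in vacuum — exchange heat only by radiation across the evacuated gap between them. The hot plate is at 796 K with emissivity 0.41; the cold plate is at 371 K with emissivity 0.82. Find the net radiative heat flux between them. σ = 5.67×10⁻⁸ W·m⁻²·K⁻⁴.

For two infinite grey parallel plates, q = σ(T₁⁴ − T₂⁴)/(1/ε₁ + 1/ε₂ − 1).
T₁⁴ − T₂⁴ = 4.015×10¹¹ − 1.895×10¹⁰ = 3.825×10¹¹ K⁴.
1/ε₁ + 1/ε₂ − 1 = 2.439 + 1.220 − 1 = 2.659.
q = 5.67×10⁻⁸ × 3.825×10¹¹ / 2.659.

q ≈ 8160 W/m²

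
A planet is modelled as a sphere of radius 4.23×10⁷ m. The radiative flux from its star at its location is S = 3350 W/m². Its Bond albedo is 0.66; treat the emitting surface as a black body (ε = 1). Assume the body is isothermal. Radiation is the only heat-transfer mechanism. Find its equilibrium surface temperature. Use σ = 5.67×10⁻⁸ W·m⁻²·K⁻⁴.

T ≈ 266 K

At equilibrium, absorbed power = emitted power.
Absorbing cross-section = πr² = 5.621×10¹⁵ m²; emitting surface = 4πr² = 2.248×10¹⁶ m² (ratio 4).
(1−a)S·A_cross = εσ·A_surf·T⁴  ⇒  T⁴ = (1−a)S/(4σ).
T⁴ = 0.340·3350/(4·5.67×10⁻⁸) = 5.022×10⁹ K⁴.
T = (5.022×10⁹)^(1/4).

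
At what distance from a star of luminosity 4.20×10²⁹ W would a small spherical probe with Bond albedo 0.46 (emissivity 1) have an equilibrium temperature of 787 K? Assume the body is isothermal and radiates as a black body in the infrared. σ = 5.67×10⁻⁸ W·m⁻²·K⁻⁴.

For an isothermal black-emitting sphere, (1−a)S·πr² = σ·4πr²·T⁴ ⇒ S = 4σT⁴/(1−a).
S = 4·5.67×10⁻⁸·(787)⁴/0.540 = 1.611×10⁵ W/m².
Flux falls as S = L/(4πd²), so d = √(L/(4πS)) = √(4.20×10²⁹/(4π·1.611×10⁵)).

d ≈ 4.55×10¹¹ m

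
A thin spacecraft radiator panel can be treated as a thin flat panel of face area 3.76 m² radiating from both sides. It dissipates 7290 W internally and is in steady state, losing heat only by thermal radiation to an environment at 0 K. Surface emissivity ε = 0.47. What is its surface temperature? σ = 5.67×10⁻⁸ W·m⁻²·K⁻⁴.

T ≈ 437 K

Steady state: internal power = radiated power, P = εσA T⁴.
Radiating area A = 2·3.76 = 7.520 m².
T⁴ = P/(εσA) = 7290/(0.47·5.67×10⁻⁸·7.520) = 3.638×10¹⁰ K⁴.
T = (3.638×10¹⁰)^(1/4).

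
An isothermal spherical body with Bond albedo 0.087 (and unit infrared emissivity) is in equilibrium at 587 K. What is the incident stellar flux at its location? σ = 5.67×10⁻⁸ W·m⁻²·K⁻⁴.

(1−a)S·πr² = σ·4πr²·T⁴ ⇒ S = 4σT⁴/(1−a).
S = 4·5.67×10⁻⁸·1.187×10¹¹/0.913.

S ≈ 29500 W/m²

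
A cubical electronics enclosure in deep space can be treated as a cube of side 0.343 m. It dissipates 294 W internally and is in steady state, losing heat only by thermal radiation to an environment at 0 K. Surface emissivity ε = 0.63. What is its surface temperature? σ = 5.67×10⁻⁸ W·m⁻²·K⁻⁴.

T ≈ 329 K

Steady state: internal power = radiated power, P = εσA T⁴.
Radiating area A = 6L² = 0.7059 m².
T⁴ = P/(εσA) = 294/(0.63·5.67×10⁻⁸·0.7059) = 1.166×10¹⁰ K⁴.
T = (1.166×10¹⁰)^(1/4).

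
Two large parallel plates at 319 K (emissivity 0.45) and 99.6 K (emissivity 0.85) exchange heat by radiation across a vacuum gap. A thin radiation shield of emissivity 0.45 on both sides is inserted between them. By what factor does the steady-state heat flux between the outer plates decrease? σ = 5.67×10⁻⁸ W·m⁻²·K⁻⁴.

Without shield: q₀ = σΔ(T⁴)/(1/ε₁+1/ε₂−1) with denominator 2.399.
With shield the two gaps are in series; the resistances add: (1/ε₁+1/ε_s−1)+(1/ε_s+1/ε₂−1) = 3.444+2.399 = 5.843.
Heat-flux ratio q₀/q = 5.843/2.399.

factor ≈ 2.44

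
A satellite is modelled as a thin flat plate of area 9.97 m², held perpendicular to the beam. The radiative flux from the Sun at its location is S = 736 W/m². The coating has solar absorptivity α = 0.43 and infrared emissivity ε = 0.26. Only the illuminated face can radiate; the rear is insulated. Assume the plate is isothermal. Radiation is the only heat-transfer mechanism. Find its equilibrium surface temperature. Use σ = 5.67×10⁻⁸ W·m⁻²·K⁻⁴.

At equilibrium, absorbed power = emitted power.
Absorbing cross-section = A = 9.970 m²; emitting surface = A = 9.970 m² (ratio 1).
αS·A_cross = εσ·A_surf·T⁴  ⇒  T⁴ = αS/(ε·1σ).
T⁴ = 0.430·736/(0.26·1·5.67×10⁻⁸) = 2.147×10¹⁰ K⁴.
T = (2.147×10¹⁰)^(1/4).

T ≈ 383 K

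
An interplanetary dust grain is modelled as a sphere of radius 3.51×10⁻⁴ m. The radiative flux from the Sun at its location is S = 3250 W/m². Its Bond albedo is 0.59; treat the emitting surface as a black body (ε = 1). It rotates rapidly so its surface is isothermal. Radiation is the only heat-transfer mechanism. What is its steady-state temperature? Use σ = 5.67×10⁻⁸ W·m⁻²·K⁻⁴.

T ≈ 277 K

At equilibrium, absorbed power = emitted power.
Absorbing cross-section = πr² = 3.870×10⁻⁷ m²; emitting surface = 4πr² = 1.548×10⁻⁶ m² (ratio 4).
(1−a)S·A_cross = εσ·A_surf·T⁴  ⇒  T⁴ = (1−a)S/(4σ).
T⁴ = 0.410·3250/(4·5.67×10⁻⁸) = 5.875×10⁹ K⁴.
T = (5.875×10⁹)^(1/4).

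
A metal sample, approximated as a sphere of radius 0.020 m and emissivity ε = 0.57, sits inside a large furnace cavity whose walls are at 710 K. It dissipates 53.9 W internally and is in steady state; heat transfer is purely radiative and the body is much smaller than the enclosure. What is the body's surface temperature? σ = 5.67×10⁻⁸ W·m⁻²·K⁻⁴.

T ≈ 875 K

For a small grey body in a large enclosure, net radiated power = εσA(T⁴ − T_w⁴).
Steady state: P = εσA(T⁴ − T_w⁴) with A = 4πr² = 0.005027 m².
T⁴ = P/(εσA) + T_w⁴ = 53.9/(0.57·5.67×10⁻⁸·0.005027) + (710)⁴
    = 3.318×10¹¹ + 2.541×10¹¹ = 5.859×10¹¹ K⁴.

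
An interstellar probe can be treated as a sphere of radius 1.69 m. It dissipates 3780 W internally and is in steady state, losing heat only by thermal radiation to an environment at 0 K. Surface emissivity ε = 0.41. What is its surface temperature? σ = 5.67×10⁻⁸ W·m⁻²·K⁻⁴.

Steady state: internal power = radiated power, P = εσA T⁴.
Radiating area A = 4πr² = 35.89 m².
T⁴ = P/(εσA) = 3780/(0.41·5.67×10⁻⁸·35.89) = 4.530×10⁹ K⁴.
T = (4.530×10⁹)^(1/4).

T ≈ 259 K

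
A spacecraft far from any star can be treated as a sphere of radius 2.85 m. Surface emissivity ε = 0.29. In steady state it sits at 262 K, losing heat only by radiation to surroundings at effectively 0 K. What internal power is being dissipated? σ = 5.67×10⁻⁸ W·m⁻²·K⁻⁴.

Steady state: P = εσA T⁴.
A = 4πr² = 102.1 m²; T⁴ = (262)⁴ = 4.712×10⁹ K⁴.
P = 0.29 × 5.67×10⁻⁸ × 102.1 × 4.712×10⁹.

P ≈ 7910 W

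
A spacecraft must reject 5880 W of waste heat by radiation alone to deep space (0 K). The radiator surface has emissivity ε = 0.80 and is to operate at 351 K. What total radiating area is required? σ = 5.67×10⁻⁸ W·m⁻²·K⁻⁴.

P = εσA T⁴ ⇒ A = P/(εσT⁴).
T⁴ = 1.518×10¹⁰ K⁴.
A = 5880/(0.80 × 5.67×10⁻⁸ × 1.518×10¹⁰).

A ≈ 8.54 m²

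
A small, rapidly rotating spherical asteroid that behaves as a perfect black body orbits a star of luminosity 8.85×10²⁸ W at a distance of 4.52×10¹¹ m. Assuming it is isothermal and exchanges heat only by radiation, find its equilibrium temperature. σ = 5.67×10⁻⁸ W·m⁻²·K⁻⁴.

T ≈ 624 K

First find the stellar flux at distance d: S = L/(4πd²) = 8.85×10²⁸/(4π·(4.52×10¹¹)²) = 34470 W/m².
For an isothermal sphere, absorbed (1−a)S·πr² = emitted σ·4πr²·T⁴, so T⁴ = (1−a)S/(4σ).
T⁴ = 1.00·34470/(4·5.67×10⁻⁸) = 1.520×10¹¹ K⁴.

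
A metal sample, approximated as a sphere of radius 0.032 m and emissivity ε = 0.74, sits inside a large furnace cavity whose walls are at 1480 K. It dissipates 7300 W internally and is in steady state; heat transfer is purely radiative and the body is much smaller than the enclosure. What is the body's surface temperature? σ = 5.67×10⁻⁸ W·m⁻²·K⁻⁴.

For a small grey body in a large enclosure, net radiated power = εσA(T⁴ − T_w⁴).
Steady state: P = εσA(T⁴ − T_w⁴) with A = 4πr² = 0.01287 m².
T⁴ = P/(εσA) + T_w⁴ = 7300/(0.74·5.67×10⁻⁸·0.01287) + (1480)⁴
    = 1.352×10¹³ + 4.798×10¹² = 1.832×10¹³ K⁴.

T ≈ 2070 K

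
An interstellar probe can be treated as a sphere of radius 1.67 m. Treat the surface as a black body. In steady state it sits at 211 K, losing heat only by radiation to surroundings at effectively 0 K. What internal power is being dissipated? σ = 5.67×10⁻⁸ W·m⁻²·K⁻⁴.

Steady state: P = εσA T⁴.
A = 4πr² = 35.05 m²; T⁴ = (211)⁴ = 1.982×10⁹ K⁴.
P = 1.0 × 5.67×10⁻⁸ × 35.05 × 1.982×10⁹.

P ≈ 3940 W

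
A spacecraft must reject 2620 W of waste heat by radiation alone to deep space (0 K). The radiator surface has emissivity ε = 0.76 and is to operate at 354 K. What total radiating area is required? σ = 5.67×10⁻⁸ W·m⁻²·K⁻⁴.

P = εσA T⁴ ⇒ A = P/(εσT⁴).
T⁴ = 1.570×10¹⁰ K⁴.
A = 2620/(0.76 × 5.67×10⁻⁸ × 1.570×10¹⁰).

A ≈ 3.87 m²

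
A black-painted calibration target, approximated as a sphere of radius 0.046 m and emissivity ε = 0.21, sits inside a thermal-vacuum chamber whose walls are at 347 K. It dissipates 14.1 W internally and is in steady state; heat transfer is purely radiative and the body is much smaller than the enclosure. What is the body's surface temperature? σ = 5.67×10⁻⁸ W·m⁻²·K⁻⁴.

T ≈ 493 K

For a small grey body in a large enclosure, net radiated power = εσA(T⁴ − T_w⁴).
Steady state: P = εσA(T⁴ − T_w⁴) with A = 4πr² = 0.02659 m².
T⁴ = P/(εσA) + T_w⁴ = 14.1/(0.21·5.67×10⁻⁸·0.02659) + (347)⁴
    = 4.453×10¹⁰ + 1.450×10¹⁰ = 5.903×10¹⁰ K⁴.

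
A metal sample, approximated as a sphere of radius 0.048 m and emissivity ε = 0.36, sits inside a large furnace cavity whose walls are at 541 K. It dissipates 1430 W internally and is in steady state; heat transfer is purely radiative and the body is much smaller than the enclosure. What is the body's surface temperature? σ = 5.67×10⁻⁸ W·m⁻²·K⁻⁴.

T ≈ 1260 K

For a small grey body in a large enclosure, net radiated power = εσA(T⁴ − T_w⁴).
Steady state: P = εσA(T⁴ − T_w⁴) with A = 4πr² = 0.02895 m².
T⁴ = P/(εσA) + T_w⁴ = 1430/(0.36·5.67×10⁻⁸·0.02895) + (541)⁴
    = 2.420×10¹² + 8.566×10¹⁰ = 2.505×10¹² K⁴.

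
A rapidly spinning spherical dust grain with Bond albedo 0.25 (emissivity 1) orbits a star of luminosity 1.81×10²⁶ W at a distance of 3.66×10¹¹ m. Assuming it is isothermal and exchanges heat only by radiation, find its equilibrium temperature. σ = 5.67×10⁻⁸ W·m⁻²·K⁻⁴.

T ≈ 137 K

First find the stellar flux at distance d: S = L/(4πd²) = 1.81×10²⁶/(4π·(3.66×10¹¹)²) = 107.5 W/m².
For an isothermal sphere, absorbed (1−a)S·πr² = emitted σ·4πr²·T⁴, so T⁴ = (1−a)S/(4σ).
T⁴ = 0.750·107.5/(4·5.67×10⁻⁸) = 3.556×10⁸ K⁴.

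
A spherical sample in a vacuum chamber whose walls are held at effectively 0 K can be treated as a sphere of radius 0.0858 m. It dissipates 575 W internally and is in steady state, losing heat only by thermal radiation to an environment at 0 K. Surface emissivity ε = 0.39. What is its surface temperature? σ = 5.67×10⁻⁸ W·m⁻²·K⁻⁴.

T ≈ 728 K

Steady state: internal power = radiated power, P = εσA T⁴.
Radiating area A = 4πr² = 0.09251 m².
T⁴ = P/(εσA) = 575/(0.39·5.67×10⁻⁸·0.09251) = 2.811×10¹¹ K⁴.
T = (2.811×10¹¹)^(1/4).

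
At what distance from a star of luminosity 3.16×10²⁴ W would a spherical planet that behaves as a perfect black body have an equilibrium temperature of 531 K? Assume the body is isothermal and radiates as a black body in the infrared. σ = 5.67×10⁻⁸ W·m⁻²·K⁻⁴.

d ≈ 3.73×10⁹ m

For an isothermal black-emitting sphere, (1−a)S·πr² = σ·4πr²·T⁴ ⇒ S = 4σT⁴/(1−a).
S = 4·5.67×10⁻⁸·(531)⁴/1.00 = 18030 W/m².
Flux falls as S = L/(4πd²), so d = √(L/(4πS)) = √(3.16×10²⁴/(4π·18030)).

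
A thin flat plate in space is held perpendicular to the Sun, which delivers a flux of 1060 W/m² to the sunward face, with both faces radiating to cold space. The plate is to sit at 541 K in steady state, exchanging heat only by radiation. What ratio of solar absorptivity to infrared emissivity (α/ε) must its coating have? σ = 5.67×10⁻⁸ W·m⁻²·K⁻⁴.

Balance: αS·A = εσ·2A·T⁴ ⇒ α/ε = 2σT⁴/S.
α/ε = 2·5.67×10⁻⁸·(541)⁴/1060 = 2·5.67×10⁻⁸·8.566×10¹⁰/1060.

α/ε ≈ 9.16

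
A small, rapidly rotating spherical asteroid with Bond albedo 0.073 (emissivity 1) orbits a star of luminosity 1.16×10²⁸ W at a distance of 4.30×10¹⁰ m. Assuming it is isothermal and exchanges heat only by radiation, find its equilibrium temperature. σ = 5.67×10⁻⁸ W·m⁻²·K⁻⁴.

First find the stellar flux at distance d: S = L/(4πd²) = 1.16×10²⁸/(4π·(4.30×10¹⁰)²) = 4.992×10⁵ W/m².
For an isothermal sphere, absorbed (1−a)S·πr² = emitted σ·4πr²·T⁴, so T⁴ = (1−a)S/(4σ).
T⁴ = 0.927·4.992×10⁵/(4·5.67×10⁻⁸) = 2.041×10¹² K⁴.

T ≈ 1200 K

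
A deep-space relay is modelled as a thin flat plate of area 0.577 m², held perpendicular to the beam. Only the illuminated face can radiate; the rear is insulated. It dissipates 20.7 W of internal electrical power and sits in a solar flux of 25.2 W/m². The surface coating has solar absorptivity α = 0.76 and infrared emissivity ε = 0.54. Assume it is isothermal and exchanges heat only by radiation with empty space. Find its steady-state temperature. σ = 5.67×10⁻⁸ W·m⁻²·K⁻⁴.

T ≈ 206 K

At steady state, absorbed solar power + internal power = radiated power.
Absorbed: α·S·A_cross = 0.76·25.2·0.5770 = 11.05 W (cross-section A).
Total input = 11.05 + 20.7 = 31.75 W.
Radiated: εσ·A_surf·T⁴ with A_surf = A = 0.5770 m².
T⁴ = 31.75/(0.54·5.67×10⁻⁸·0.5770) = 1.797×10⁹ K⁴.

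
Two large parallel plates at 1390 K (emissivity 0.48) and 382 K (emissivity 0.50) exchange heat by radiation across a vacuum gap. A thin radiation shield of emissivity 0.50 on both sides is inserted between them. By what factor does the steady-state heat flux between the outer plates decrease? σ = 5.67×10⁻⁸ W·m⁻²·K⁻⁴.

Without shield: q₀ = σΔ(T⁴)/(1/ε₁+1/ε₂−1) with denominator 3.083.
With shield the two gaps are in series; the resistances add: (1/ε₁+1/ε_s−1)+(1/ε_s+1/ε₂−1) = 3.083+3.000 = 6.083.
Heat-flux ratio q₀/q = 6.083/3.083.

factor ≈ 1.97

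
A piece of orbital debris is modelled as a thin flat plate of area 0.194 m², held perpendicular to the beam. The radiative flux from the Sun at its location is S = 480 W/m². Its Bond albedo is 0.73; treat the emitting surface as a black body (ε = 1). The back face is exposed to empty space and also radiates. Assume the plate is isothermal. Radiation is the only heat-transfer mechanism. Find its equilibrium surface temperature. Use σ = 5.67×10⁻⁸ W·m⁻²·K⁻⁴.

T ≈ 184 K

At equilibrium, absorbed power = emitted power.
Absorbing cross-section = A = 0.1940 m²; emitting surface = 2A = 0.3880 m² (ratio 2).
(1−a)S·A_cross = εσ·A_surf·T⁴  ⇒  T⁴ = (1−a)S/(2σ).
T⁴ = 0.270·480/(2·5.67×10⁻⁸) = 1.143×10⁹ K⁴.
T = (1.143×10⁹)^(1/4).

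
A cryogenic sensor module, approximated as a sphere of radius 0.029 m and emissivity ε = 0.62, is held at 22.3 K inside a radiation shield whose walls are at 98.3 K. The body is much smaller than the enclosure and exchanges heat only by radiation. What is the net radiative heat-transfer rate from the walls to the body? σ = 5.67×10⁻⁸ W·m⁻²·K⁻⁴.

For a small grey body in a large enclosure: P_net = εσA(T_body⁴ − T_wall⁴).
A = 4πr² = 0.01057 m²; T_body⁴ − T_wall⁴ = 2.473×10⁵ − 9.337×10⁷ = -9.312×10⁷ K⁴.
|P_net| = 0.62·5.67×10⁻⁸·0.01057·9.312×10⁷.

P_net ≈ 0.0346 W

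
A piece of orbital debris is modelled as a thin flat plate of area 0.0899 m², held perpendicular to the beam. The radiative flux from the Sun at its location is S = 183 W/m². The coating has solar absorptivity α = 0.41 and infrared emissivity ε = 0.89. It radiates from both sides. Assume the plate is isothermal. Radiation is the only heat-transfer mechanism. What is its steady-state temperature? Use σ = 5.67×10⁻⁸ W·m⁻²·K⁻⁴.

At equilibrium, absorbed power = emitted power.
Absorbing cross-section = A = 0.08990 m²; emitting surface = 2A = 0.1798 m² (ratio 2).
αS·A_cross = εσ·A_surf·T⁴  ⇒  T⁴ = αS/(ε·2σ).
T⁴ = 0.410·183/(0.89·2·5.67×10⁻⁸) = 7.434×10⁸ K⁴.
T = (7.434×10⁸)^(1/4).

T ≈ 165 K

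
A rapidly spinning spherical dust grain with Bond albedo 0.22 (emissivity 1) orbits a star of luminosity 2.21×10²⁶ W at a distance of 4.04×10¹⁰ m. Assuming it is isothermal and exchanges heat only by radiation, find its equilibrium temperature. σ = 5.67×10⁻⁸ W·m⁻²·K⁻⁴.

T ≈ 439 K

First find the stellar flux at distance d: S = L/(4πd²) = 2.21×10²⁶/(4π·(4.04×10¹⁰)²) = 10780 W/m².
For an isothermal sphere, absorbed (1−a)S·πr² = emitted σ·4πr²·T⁴, so T⁴ = (1−a)S/(4σ).
T⁴ = 0.780·10780/(4·5.67×10⁻⁸) = 3.706×10¹⁰ K⁴.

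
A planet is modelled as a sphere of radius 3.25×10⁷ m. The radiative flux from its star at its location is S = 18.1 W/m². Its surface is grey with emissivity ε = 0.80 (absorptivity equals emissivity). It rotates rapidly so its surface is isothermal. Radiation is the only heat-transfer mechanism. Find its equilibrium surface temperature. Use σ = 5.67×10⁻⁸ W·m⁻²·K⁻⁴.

At equilibrium, absorbed power = emitted power.
Absorbing cross-section = πr² = 3.318×10¹⁵ m²; emitting surface = 4πr² = 1.327×10¹⁶ m² (ratio 4).
εS·A_cross = εσ·A_surf·T⁴  ⇒  T⁴ = S/(4σ)   (ε cancels).
T⁴ = 18.1/(4·5.67×10⁻⁸) = 7.981×10⁷ K⁴.
T = (7.981×10⁷)^(1/4).

T ≈ 94.5 K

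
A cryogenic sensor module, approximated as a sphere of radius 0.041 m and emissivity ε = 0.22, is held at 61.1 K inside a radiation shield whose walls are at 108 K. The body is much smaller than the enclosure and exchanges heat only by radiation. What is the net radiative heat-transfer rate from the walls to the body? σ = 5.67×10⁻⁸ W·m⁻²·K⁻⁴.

For a small grey body in a large enclosure: P_net = εσA(T_body⁴ − T_wall⁴).
A = 4πr² = 0.02112 m²; T_body⁴ − T_wall⁴ = 1.394×10⁷ − 1.360×10⁸ = -1.221×10⁸ K⁴.
|P_net| = 0.22·5.67×10⁻⁸·0.02112·1.221×10⁸.

P_net ≈ 0.0322 W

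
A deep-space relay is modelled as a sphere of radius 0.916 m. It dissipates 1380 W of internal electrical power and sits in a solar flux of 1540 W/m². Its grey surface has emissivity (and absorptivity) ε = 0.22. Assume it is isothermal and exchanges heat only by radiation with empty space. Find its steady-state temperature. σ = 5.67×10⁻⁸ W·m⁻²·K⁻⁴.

At steady state, absorbed solar power + internal power = radiated power.
Absorbed: α·S·A_cross = 0.22·1540·2.636 = 893.1 W (cross-section πr²).
Total input = 893.1 + 1380 = 2273 W.
Radiated: εσ·A_surf·T⁴ with A_surf = 4πr² = 10.54 m².
T⁴ = 2273/(0.22·5.67×10⁻⁸·10.54) = 1.728×10¹⁰ K⁴.

T ≈ 363 K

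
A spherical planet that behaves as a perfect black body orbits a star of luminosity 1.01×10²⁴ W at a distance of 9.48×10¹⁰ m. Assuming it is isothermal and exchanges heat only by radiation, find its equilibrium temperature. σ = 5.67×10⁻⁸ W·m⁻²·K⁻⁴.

T ≈ 79.2 K

First find the stellar flux at distance d: S = L/(4πd²) = 1.01×10²⁴/(4π·(9.48×10¹⁰)²) = 8.943 W/m².
For an isothermal sphere, absorbed (1−a)S·πr² = emitted σ·4πr²·T⁴, so T⁴ = (1−a)S/(4σ).
T⁴ = 1.00·8.943/(4·5.67×10⁻⁸) = 3.943×10⁷ K⁴.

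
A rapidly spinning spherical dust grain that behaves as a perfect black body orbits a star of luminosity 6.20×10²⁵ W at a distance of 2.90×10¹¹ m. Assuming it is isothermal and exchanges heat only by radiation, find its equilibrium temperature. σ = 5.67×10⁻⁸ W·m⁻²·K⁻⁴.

T ≈ 127 K

First find the stellar flux at distance d: S = L/(4πd²) = 6.20×10²⁵/(4π·(2.90×10¹¹)²) = 58.67 W/m².
For an isothermal sphere, absorbed (1−a)S·πr² = emitted σ·4πr²·T⁴, so T⁴ = (1−a)S/(4σ).
T⁴ = 1.00·58.67/(4·5.67×10⁻⁸) = 2.587×10⁸ K⁴.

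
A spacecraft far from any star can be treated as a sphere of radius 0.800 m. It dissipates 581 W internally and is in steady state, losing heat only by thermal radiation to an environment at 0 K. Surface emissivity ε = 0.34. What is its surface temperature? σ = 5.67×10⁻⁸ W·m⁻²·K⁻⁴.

T ≈ 247 K

Steady state: internal power = radiated power, P = εσA T⁴.
Radiating area A = 4πr² = 8.042 m².
T⁴ = P/(εσA) = 581/(0.34·5.67×10⁻⁸·8.042) = 3.747×10⁹ K⁴.
T = (3.747×10⁹)^(1/4).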